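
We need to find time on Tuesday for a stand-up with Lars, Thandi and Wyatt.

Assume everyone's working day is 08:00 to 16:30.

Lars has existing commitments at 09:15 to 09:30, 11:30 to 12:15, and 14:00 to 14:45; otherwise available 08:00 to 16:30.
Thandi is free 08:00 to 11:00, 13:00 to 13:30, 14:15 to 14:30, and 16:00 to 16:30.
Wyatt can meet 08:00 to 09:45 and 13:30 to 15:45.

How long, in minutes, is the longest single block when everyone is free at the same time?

75 minutes

Lars free within 08:00–16:30: 08:00–09:15, 09:30–11:30, 12:15–14:00, 14:45–16:30.
Lars ∩ Thandi: 08:00–09:15, 09:30–11:00, 13:00–13:30, 16:00–16:30.
Lars ∩ Thandi ∩ Wyatt: 08:00–09:15, 09:30–09:45.
Common window lengths: 75, 15 min; longest is 75.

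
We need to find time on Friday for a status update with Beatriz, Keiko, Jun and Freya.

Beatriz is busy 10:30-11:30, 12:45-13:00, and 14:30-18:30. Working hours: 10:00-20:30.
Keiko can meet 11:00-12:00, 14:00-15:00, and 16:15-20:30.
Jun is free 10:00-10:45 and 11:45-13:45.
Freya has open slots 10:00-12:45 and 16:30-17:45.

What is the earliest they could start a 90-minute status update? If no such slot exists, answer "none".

none

Beatriz free within 10:00–20:30: 10:00–10:30, 11:30–12:45, 13:00–14:30, 18:30–20:30.
Beatriz ∩ Keiko: 11:30–12:00, 14:00–14:30, 18:30–20:30.
Beatriz ∩ Keiko ∩ Jun: 11:45–12:00.
Beatriz ∩ Keiko ∩ Jun ∩ Freya: 11:45–12:00.
Windows ≥ 90 min: (none).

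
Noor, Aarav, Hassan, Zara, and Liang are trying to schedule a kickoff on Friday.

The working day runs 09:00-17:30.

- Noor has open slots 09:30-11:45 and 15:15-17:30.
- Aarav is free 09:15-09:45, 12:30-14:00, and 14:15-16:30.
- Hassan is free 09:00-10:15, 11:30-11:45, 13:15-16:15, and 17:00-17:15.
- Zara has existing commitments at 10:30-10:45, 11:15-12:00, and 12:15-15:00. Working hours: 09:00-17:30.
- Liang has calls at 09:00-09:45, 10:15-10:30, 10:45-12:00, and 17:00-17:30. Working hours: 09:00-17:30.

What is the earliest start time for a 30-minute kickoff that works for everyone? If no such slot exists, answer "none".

15:15

Zara free within 09:00–17:30: 09:00–10:30, 10:45–11:15, 12:00–12:15, 15:00–17:30.
Liang free within 09:00–17:30: 09:45–10:15, 10:30–10:45, 12:00–17:00.
Noor ∩ Aarav: 09:30–09:45, 15:15–16:30.
Noor ∩ Aarav ∩ Hassan: 09:30–09:45, 15:15–16:15.
Noor ∩ Aarav ∩ Hassan ∩ Zara: 09:30–09:45, 15:15–16:15.
Noor ∩ Aarav ∩ Hassan ∩ Zara ∩ Liang: 15:15–16:15.
Windows ≥ 30 min: 15:15–16:15.
Earliest such window starts at 15:15.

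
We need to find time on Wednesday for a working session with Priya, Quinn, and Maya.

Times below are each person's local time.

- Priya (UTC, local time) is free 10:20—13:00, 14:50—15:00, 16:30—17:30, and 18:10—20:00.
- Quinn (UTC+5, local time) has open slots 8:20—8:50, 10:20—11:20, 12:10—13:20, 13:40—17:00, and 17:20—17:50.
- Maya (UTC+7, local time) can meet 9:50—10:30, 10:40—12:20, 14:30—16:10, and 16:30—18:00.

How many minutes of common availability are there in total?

40 minutes

Priya → UTC: 10:20–13:00, 14:50–15:00, 16:30–17:30, 18:10–20:00.
Quinn → UTC: 03:20–03:50, 05:20–06:20, 07:10–08:20, 08:40–12:00, 12:20–12:50.
Maya → UTC: 02:50–03:30, 03:40–05:20, 07:30–09:10, 09:30–11:00.
Priya ∩ Quinn: 10:20–12:00, 12:20–12:50.
Priya ∩ Quinn ∩ Maya: 10:20–11:00.
Total common minutes: 40.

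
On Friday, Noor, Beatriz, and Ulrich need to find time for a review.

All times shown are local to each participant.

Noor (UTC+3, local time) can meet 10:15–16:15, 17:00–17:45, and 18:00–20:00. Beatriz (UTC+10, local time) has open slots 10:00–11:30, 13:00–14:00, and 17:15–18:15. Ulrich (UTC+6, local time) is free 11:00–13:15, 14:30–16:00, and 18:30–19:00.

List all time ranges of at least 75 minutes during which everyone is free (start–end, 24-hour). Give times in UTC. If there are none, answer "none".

Noor → UTC: 07:15–13:15, 14:00–14:45, 15:00–17:00.
Beatriz → UTC: 00:00–01:30, 03:00–04:00, 07:15–08:15.
Ulrich → UTC: 05:00–07:15, 08:30–10:00, 12:30–13:00.
Noor ∩ Beatriz: 07:15–08:15.
Noor ∩ Beatriz ∩ Ulrich: (none).
Windows ≥ 75 min: (none).

none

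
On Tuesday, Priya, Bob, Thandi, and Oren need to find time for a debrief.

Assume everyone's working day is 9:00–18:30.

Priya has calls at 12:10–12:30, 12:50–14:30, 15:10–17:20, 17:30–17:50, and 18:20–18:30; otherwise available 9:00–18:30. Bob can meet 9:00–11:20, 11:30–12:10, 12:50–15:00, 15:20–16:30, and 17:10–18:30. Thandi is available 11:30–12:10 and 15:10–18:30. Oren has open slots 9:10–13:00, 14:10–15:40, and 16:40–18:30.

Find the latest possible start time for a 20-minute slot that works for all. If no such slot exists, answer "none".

18:00

Priya free within 09:00–18:30: 09:00–12:10, 12:30–12:50, 14:30–15:10, 17:20–17:30, 17:50–18:20.
Priya ∩ Bob: 09:00–11:20, 11:30–12:10, 14:30–15:00, 17:20–17:30, 17:50–18:20.
Priya ∩ Bob ∩ Thandi: 11:30–12:10, 17:20–17:30, 17:50–18:20.
Priya ∩ Bob ∩ Thandi ∩ Oren: 11:30–12:10, 17:20–17:30, 17:50–18:20.
Windows ≥ 20 min: 11:30–12:10, 17:50–18:20.
Latest start in the last window 17:50–18:20 is 18:20 − 20 min = 18:00.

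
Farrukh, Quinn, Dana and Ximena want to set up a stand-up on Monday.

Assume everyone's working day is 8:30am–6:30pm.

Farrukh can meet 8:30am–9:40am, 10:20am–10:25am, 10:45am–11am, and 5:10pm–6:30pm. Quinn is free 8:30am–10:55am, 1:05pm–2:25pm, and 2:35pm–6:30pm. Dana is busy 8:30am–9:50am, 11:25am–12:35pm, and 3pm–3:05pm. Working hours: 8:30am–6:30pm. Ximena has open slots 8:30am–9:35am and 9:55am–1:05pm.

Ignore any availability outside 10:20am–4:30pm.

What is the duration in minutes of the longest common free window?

Dana free within 08:30–18:30: 09:50–11:25, 12:35–15:00, 15:05–18:30.
Farrukh ∩ Quinn: 08:30–09:40, 10:20–10:25, 10:45–10:55, 17:10–18:30.
Farrukh ∩ Quinn ∩ Dana: 10:20–10:25, 10:45–10:55, 17:10–18:30.
Farrukh ∩ Quinn ∩ Dana ∩ Ximena: 10:20–10:25, 10:45–10:55.
Restricted to 10:20–16:30: 10:20–10:25, 10:45–10:55.
Common window lengths: 5, 10 min; longest is 10.

10 minutes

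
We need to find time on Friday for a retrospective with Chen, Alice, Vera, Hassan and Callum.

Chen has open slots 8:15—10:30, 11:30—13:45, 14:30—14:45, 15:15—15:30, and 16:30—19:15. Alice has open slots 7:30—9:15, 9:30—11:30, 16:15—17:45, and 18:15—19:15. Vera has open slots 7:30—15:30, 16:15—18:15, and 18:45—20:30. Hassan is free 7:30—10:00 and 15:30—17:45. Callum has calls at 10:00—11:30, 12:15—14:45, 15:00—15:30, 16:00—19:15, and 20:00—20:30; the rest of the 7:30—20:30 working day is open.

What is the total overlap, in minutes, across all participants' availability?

Callum free within 07:30–20:30: 07:30–10:00, 11:30–12:15, 14:45–15:00, 15:30–16:00, 19:15–20:00.
Chen ∩ Alice: 08:15–09:15, 09:30–10:30, 16:30–17:45, 18:15–19:15.
Chen ∩ Alice ∩ Vera: 08:15–09:15, 09:30–10:30, 16:30–17:45, 18:45–19:15.
Chen ∩ Alice ∩ Vera ∩ Hassan: 08:15–09:15, 09:30–10:00, 16:30–17:45.
Chen ∩ Alice ∩ Vera ∩ Hassan ∩ Callum: 08:15–09:15, 09:30–10:00.
Total common minutes: 60 + 30 = 90.

90 minutes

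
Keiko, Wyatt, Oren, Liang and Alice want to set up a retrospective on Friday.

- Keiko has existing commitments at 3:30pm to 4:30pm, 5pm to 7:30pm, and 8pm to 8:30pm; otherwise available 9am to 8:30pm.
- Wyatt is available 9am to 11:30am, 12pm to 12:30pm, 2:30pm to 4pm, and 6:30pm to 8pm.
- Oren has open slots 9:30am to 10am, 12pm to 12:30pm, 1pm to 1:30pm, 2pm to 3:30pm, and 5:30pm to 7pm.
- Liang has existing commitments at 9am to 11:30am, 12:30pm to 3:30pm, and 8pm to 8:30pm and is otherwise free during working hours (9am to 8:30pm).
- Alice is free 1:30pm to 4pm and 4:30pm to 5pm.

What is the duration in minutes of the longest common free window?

Keiko free within 09:00–20:30: 09:00–15:30, 16:30–17:00, 19:30–20:00.
Liang free within 09:00–20:30: 11:30–12:30, 15:30–20:00.
Keiko ∩ Wyatt: 09:00–11:30, 12:00–12:30, 14:30–15:30, 19:30–20:00.
Keiko ∩ Wyatt ∩ Oren: 09:30–10:00, 12:00–12:30, 14:30–15:30.
Keiko ∩ Wyatt ∩ Oren ∩ Liang: 12:00–12:30.
Keiko ∩ Wyatt ∩ Oren ∩ Liang ∩ Alice: (none).
No common window.

0 minutes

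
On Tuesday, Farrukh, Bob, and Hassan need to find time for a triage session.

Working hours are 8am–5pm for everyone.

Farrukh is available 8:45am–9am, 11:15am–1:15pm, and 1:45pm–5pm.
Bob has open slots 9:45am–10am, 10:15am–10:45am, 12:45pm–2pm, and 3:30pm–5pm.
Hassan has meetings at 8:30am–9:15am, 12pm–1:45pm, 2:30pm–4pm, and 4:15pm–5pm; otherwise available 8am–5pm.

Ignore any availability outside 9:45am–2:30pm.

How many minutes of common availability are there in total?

15 minutes

Hassan free within 08:00–17:00: 08:00–08:30, 09:15–12:00, 13:45–14:30, 16:00–16:15.
Farrukh ∩ Bob: 12:45–13:15, 13:45–14:00, 15:30–17:00.
Farrukh ∩ Bob ∩ Hassan: 13:45–14:00, 16:00–16:15.
Restricted to 09:45–14:30: 13:45–14:00.
Total common minutes: 15.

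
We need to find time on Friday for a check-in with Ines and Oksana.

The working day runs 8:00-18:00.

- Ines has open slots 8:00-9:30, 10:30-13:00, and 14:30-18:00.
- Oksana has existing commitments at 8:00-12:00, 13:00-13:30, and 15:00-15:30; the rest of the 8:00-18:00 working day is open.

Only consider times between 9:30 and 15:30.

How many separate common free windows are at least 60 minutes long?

1

Oksana free within 08:00–18:00: 12:00–13:00, 13:30–15:00, 15:30–18:00.
Ines ∩ Oksana: 12:00–13:00, 14:30–15:00, 15:30–18:00.
Restricted to 09:30–15:30: 12:00–13:00, 14:30–15:00.
Windows ≥ 60 min: 12:00–13:00.
That's 1 window.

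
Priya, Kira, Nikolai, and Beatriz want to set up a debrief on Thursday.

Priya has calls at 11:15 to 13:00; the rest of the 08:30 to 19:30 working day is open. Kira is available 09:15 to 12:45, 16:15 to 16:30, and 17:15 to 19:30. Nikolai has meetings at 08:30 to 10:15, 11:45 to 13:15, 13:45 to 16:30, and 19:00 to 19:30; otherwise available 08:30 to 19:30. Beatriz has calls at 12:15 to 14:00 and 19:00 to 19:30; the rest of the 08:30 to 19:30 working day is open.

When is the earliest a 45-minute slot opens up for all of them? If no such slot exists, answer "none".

Priya free within 08:30–19:30: 08:30–11:15, 13:00–19:30.
Nikolai free within 08:30–19:30: 10:15–11:45, 13:15–13:45, 16:30–19:00.
Beatriz free within 08:30–19:30: 08:30–12:15, 14:00–19:00.
Priya ∩ Kira: 09:15–11:15, 16:15–16:30, 17:15–19:30.
Priya ∩ Kira ∩ Nikolai: 10:15–11:15, 17:15–19:00.
Priya ∩ Kira ∩ Nikolai ∩ Beatriz: 10:15–11:15, 17:15–19:00.
Windows ≥ 45 min: 10:15–11:15, 17:15–19:00.
Earliest such window starts at 10:15.

10:15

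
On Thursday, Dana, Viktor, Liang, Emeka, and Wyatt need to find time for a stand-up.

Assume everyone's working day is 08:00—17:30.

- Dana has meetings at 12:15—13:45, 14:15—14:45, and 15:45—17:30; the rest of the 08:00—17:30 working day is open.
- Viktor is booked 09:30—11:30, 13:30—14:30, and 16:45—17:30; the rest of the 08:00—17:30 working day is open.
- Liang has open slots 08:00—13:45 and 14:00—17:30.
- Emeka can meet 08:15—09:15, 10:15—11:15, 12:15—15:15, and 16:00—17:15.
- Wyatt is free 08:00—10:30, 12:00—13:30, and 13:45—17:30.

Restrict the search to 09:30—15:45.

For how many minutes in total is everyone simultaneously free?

Dana free within 08:00–17:30: 08:00–12:15, 13:45–14:15, 14:45–15:45.
Viktor free within 08:00–17:30: 08:00–09:30, 11:30–13:30, 14:30–16:45.
Dana ∩ Viktor: 08:00–09:30, 11:30–12:15, 14:45–15:45.
Dana ∩ Viktor ∩ Liang: 08:00–09:30, 11:30–12:15, 14:45–15:45.
Dana ∩ Viktor ∩ Liang ∩ Emeka: 08:15–09:15, 14:45–15:15.
Dana ∩ Viktor ∩ Liang ∩ Emeka ∩ Wyatt: 08:15–09:15, 14:45–15:15.
Restricted to 09:30–15:45: 14:45–15:15.
Total common minutes: 30.

30 minutes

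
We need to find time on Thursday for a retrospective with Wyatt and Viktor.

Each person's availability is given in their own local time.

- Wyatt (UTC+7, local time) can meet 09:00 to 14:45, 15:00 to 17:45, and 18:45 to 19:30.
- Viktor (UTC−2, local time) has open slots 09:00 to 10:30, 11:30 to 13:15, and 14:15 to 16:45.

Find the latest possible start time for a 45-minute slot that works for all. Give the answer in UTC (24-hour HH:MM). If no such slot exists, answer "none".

11:45

Wyatt → UTC: 02:00–07:45, 08:00–10:45, 11:45–12:30.
Viktor → UTC: 11:00–12:30, 13:30–15:15, 16:15–18:45.
Wyatt ∩ Viktor: 11:45–12:30.
Windows ≥ 45 min: 11:45–12:30.
Latest start in the last window 11:45–12:30 is 12:30 − 45 min = 11:45.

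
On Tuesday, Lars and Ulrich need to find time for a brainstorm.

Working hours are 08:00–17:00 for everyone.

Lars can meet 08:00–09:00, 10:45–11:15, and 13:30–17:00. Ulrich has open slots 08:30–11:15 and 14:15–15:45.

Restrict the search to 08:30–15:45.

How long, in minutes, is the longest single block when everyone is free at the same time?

Lars ∩ Ulrich: 08:30–09:00, 10:45–11:15, 14:15–15:45.
Restricted to 08:30–15:45: 08:30–09:00, 10:45–11:15, 14:15–15:45.
Common window lengths: 30, 30, 90 min; longest is 90.

90 minutes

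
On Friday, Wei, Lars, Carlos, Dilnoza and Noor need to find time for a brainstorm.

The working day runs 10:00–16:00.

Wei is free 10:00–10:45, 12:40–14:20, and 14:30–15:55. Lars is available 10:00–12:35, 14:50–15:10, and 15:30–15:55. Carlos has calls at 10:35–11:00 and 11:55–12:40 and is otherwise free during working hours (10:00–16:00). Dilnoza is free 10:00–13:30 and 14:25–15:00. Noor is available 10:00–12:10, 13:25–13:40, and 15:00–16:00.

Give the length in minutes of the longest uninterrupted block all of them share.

Carlos free within 10:00–16:00: 10:00–10:35, 11:00–11:55, 12:40–16:00.
Wei ∩ Lars: 10:00–10:45, 14:50–15:10, 15:30–15:55.
Wei ∩ Lars ∩ Carlos: 10:00–10:35, 14:50–15:10, 15:30–15:55.
Wei ∩ Lars ∩ Carlos ∩ Dilnoza: 10:00–10:35, 14:50–15:00.
Wei ∩ Lars ∩ Carlos ∩ Dilnoza ∩ Noor: 10:00–10:35.
Single common window of 35 minutes.

35 minutes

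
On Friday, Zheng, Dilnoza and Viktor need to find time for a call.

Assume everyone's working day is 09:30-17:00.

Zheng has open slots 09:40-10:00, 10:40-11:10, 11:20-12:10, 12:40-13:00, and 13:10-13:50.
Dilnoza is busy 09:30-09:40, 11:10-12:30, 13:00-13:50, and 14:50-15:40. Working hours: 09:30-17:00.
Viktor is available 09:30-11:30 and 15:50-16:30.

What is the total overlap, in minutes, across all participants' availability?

Dilnoza free within 09:30–17:00: 09:40–11:10, 12:30–13:00, 13:50–14:50, 15:40–17:00.
Zheng ∩ Dilnoza: 09:40–10:00, 10:40–11:10, 12:40–13:00.
Zheng ∩ Dilnoza ∩ Viktor: 09:40–10:00, 10:40–11:10.
Total common minutes: 20 + 30 = 50.

50 minutes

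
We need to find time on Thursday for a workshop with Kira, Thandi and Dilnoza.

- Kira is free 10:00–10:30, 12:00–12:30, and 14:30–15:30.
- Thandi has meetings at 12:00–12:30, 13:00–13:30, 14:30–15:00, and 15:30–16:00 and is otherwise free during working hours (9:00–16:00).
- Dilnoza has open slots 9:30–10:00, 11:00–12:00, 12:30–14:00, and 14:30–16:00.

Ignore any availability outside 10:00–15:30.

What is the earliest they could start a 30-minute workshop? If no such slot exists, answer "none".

15:00

Thandi free within 09:00–16:00: 09:00–12:00, 12:30–13:00, 13:30–14:30, 15:00–15:30.
Kira ∩ Thandi: 10:00–10:30, 15:00–15:30.
Kira ∩ Thandi ∩ Dilnoza: 15:00–15:30.
Restricted to 10:00–15:30: 15:00–15:30.
Windows ≥ 30 min: 15:00–15:30.
Earliest such window starts at 15:00.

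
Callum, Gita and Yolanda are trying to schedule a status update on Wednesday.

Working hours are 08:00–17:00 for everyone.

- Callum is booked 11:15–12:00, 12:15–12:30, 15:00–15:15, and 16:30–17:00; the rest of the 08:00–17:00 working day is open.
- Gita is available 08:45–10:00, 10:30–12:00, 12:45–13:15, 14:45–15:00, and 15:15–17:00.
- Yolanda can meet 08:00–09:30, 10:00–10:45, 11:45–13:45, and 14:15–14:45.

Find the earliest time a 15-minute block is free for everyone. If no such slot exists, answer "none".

Callum free within 08:00–17:00: 08:00–11:15, 12:00–12:15, 12:30–15:00, 15:15–16:30.
Callum ∩ Gita: 08:45–10:00, 10:30–11:15, 12:45–13:15, 14:45–15:00, 15:15–16:30.
Callum ∩ Gita ∩ Yolanda: 08:45–09:30, 10:30–10:45, 12:45–13:15.
Windows ≥ 15 min: 08:45–09:30, 10:30–10:45, 12:45–13:15.
Earliest such window starts at 08:45.

08:45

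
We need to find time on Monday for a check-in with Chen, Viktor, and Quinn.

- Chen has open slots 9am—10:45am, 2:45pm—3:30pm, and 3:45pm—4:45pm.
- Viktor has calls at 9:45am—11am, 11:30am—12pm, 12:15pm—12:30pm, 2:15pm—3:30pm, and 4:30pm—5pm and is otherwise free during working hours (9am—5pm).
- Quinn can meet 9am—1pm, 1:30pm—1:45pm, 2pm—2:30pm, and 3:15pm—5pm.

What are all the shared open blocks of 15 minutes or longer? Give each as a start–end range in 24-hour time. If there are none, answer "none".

Viktor free within 09:00–17:00: 09:00–09:45, 11:00–11:30, 12:00–12:15, 12:30–14:15, 15:30–16:30.
Chen ∩ Viktor: 09:00–09:45, 15:45–16:30.
Chen ∩ Viktor ∩ Quinn: 09:00–09:45, 15:45–16:30.
Windows ≥ 15 min: 09:00–09:45, 15:45–16:30.

09:00–09:45, 15:45–16:30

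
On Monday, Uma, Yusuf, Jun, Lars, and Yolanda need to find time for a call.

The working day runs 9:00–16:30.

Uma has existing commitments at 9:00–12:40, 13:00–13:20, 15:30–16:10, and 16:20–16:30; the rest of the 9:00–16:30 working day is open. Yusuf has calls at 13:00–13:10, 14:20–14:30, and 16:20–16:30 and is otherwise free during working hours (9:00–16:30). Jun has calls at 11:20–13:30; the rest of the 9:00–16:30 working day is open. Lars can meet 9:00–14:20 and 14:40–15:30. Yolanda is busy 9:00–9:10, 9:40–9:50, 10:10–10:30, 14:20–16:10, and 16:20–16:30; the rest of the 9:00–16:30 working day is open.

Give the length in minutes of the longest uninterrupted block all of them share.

50 minutes

Uma free within 09:00–16:30: 12:40–13:00, 13:20–15:30, 16:10–16:20.
Yusuf free within 09:00–16:30: 09:00–13:00, 13:10–14:20, 14:30–16:20.
Jun free within 09:00–16:30: 09:00–11:20, 13:30–16:30.
Yolanda free within 09:00–16:30: 09:10–09:40, 09:50–10:10, 10:30–14:20, 16:10–16:20.
Uma ∩ Yusuf: 12:40–13:00, 13:20–14:20, 14:30–15:30, 16:10–16:20.
Uma ∩ Yusuf ∩ Jun: 13:30–14:20, 14:30–15:30, 16:10–16:20.
Uma ∩ Yusuf ∩ Jun ∩ Lars: 13:30–14:20, 14:40–15:30.
Uma ∩ Yusuf ∩ Jun ∩ Lars ∩ Yolanda: 13:30–14:20.
Single common window of 50 minutes.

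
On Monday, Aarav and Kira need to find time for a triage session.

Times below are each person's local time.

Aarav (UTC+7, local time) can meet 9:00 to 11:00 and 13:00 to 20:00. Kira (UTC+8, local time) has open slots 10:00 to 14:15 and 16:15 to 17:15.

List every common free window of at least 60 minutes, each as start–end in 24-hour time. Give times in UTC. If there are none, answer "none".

Aarav → UTC: 02:00–04:00, 06:00–13:00.
Kira → UTC: 02:00–06:15, 08:15–09:15.
Aarav ∩ Kira: 02:00–04:00, 06:00–06:15, 08:15–09:15.
Windows ≥ 60 min: 02:00–04:00, 08:15–09:15.

02:00–04:00, 08:15–09:15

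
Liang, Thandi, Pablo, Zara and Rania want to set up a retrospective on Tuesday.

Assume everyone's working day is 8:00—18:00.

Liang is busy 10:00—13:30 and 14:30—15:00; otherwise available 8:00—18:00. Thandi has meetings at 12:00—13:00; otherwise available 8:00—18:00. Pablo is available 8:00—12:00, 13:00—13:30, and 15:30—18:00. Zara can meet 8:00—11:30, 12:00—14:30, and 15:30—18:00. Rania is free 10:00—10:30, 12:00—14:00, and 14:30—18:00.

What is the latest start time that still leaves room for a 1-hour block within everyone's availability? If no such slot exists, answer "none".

17:00

Liang free within 08:00–18:00: 08:00–10:00, 13:30–14:30, 15:00–18:00.
Thandi free within 08:00–18:00: 08:00–12:00, 13:00–18:00.
Liang ∩ Thandi: 08:00–10:00, 13:30–14:30, 15:00–18:00.
Liang ∩ Thandi ∩ Pablo: 08:00–10:00, 15:30–18:00.
Liang ∩ Thandi ∩ Pablo ∩ Zara: 08:00–10:00, 15:30–18:00.
Liang ∩ Thandi ∩ Pablo ∩ Zara ∩ Rania: 15:30–18:00.
Windows ≥ 60 min: 15:30–18:00.
Latest start in the last window 15:30–18:00 is 18:00 − 60 min = 17:00.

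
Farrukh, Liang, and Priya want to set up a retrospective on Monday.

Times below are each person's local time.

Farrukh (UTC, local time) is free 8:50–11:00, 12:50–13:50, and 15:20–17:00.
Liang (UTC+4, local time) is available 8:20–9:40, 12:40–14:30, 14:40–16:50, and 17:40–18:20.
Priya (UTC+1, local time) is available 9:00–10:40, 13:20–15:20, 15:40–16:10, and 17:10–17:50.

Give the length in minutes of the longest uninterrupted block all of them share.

Farrukh → UTC: 08:50–11:00, 12:50–13:50, 15:20–17:00.
Liang → UTC: 04:20–05:40, 08:40–10:30, 10:40–12:50, 13:40–14:20.
Priya → UTC: 08:00–09:40, 12:20–14:20, 14:40–15:10, 16:10–16:50.
Farrukh ∩ Liang: 08:50–10:30, 10:40–11:00, 13:40–13:50.
Farrukh ∩ Liang ∩ Priya: 08:50–09:40, 13:40–13:50.
Common window lengths: 50, 10 min; longest is 50.

50 minutes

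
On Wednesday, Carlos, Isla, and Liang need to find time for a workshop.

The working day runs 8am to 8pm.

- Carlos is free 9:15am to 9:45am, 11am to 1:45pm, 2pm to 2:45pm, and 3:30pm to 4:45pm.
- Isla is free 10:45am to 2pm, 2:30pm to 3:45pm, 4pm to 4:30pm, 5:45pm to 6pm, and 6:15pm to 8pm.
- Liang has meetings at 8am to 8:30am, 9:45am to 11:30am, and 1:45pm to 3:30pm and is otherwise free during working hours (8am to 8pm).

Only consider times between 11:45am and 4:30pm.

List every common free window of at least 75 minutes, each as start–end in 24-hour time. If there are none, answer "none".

11:45–13:45

Liang free within 08:00–20:00: 08:30–09:45, 11:30–13:45, 15:30–20:00.
Carlos ∩ Isla: 11:00–13:45, 14:30–14:45, 15:30–15:45, 16:00–16:30.
Carlos ∩ Isla ∩ Liang: 11:30–13:45, 15:30–15:45, 16:00–16:30.
Restricted to 11:45–16:30: 11:45–13:45, 15:30–15:45, 16:00–16:30.
Windows ≥ 75 min: 11:45–13:45.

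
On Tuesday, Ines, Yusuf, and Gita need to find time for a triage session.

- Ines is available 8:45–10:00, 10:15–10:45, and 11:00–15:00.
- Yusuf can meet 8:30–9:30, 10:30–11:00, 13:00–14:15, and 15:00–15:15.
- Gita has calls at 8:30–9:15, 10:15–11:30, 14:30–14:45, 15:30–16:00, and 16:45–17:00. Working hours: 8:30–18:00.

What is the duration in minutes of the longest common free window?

Gita free within 08:30–18:00: 09:15–10:15, 11:30–14:30, 14:45–15:30, 16:00–16:45, 17:00–18:00.
Ines ∩ Yusuf: 08:45–09:30, 10:30–10:45, 13:00–14:15.
Ines ∩ Yusuf ∩ Gita: 09:15–09:30, 13:00–14:15.
Common window lengths: 15, 75 min; longest is 75.

75 minutes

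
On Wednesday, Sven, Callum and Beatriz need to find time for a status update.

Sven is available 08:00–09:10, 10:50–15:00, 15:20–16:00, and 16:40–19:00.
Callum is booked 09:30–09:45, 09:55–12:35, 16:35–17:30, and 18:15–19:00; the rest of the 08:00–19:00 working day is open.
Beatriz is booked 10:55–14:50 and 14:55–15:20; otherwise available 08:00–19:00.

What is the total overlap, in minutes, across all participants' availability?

Callum free within 08:00–19:00: 08:00–09:30, 09:45–09:55, 12:35–16:35, 17:30–18:15.
Beatriz free within 08:00–19:00: 08:00–10:55, 14:50–14:55, 15:20–19:00.
Sven ∩ Callum: 08:00–09:10, 12:35–15:00, 15:20–16:00, 17:30–18:15.
Sven ∩ Callum ∩ Beatriz: 08:00–09:10, 14:50–14:55, 15:20–16:00, 17:30–18:15.
Total common minutes: 70 + 5 + 40 + 45 = 160.

160 minutes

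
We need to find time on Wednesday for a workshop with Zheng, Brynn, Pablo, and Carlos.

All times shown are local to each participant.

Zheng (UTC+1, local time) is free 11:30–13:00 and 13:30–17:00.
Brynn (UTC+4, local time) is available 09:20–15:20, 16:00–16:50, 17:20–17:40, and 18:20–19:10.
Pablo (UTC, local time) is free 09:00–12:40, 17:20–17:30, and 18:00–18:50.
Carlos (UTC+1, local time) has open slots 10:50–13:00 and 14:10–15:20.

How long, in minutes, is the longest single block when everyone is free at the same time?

50 minutes

Zheng → UTC: 10:30–12:00, 12:30–16:00.
Brynn → UTC: 05:20–11:20, 12:00–12:50, 13:20–13:40, 14:20–15:10.
Pablo → UTC: 09:00–12:40, 17:20–17:30, 18:00–18:50.
Carlos → UTC: 09:50–12:00, 13:10–14:20.
Zheng ∩ Brynn: 10:30–11:20, 12:30–12:50, 13:20–13:40, 14:20–15:10.
Zheng ∩ Brynn ∩ Pablo: 10:30–11:20, 12:30–12:40.
Zheng ∩ Brynn ∩ Pablo ∩ Carlos: 10:30–11:20.
Single common window of 50 minutes.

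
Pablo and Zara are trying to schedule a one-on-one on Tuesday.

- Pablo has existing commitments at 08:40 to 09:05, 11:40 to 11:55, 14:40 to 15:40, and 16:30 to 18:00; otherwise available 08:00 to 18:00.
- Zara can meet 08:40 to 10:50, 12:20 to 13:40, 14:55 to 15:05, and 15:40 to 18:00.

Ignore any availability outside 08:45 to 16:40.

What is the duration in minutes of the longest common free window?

105 minutes

Pablo free within 08:00–18:00: 08:00–08:40, 09:05–11:40, 11:55–14:40, 15:40–16:30.
Pablo ∩ Zara: 09:05–10:50, 12:20–13:40, 15:40–16:30.
Restricted to 08:45–16:40: 09:05–10:50, 12:20–13:40, 15:40–16:30.
Common window lengths: 105, 80, 50 min; longest is 105.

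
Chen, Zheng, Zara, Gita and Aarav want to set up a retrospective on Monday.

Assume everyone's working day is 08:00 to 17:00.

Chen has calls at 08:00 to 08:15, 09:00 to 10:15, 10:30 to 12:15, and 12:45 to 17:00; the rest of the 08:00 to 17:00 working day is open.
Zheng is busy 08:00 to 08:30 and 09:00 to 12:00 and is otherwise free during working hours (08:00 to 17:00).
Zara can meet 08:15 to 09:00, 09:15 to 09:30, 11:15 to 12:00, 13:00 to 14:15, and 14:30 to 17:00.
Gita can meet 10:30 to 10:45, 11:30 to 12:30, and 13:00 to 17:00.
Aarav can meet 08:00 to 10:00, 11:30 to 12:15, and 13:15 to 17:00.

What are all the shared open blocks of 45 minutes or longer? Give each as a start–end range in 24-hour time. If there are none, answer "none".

none

Chen free within 08:00–17:00: 08:15–09:00, 10:15–10:30, 12:15–12:45.
Zheng free within 08:00–17:00: 08:30–09:00, 12:00–17:00.
Chen ∩ Zheng: 08:30–09:00, 12:15–12:45.
Chen ∩ Zheng ∩ Zara: 08:30–09:00.
Chen ∩ Zheng ∩ Zara ∩ Gita: (none).
Chen ∩ Zheng ∩ Zara ∩ Gita ∩ Aarav: (none).
Windows ≥ 45 min: (none).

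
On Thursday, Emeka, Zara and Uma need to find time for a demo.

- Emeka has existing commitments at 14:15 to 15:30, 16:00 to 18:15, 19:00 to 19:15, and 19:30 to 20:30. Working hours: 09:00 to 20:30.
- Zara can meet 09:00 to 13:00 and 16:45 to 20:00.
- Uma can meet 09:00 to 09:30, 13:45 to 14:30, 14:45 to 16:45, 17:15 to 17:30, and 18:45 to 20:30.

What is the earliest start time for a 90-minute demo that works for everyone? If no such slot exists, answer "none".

Emeka free within 09:00–20:30: 09:00–14:15, 15:30–16:00, 18:15–19:00, 19:15–19:30.
Emeka ∩ Zara: 09:00–13:00, 18:15–19:00, 19:15–19:30.
Emeka ∩ Zara ∩ Uma: 09:00–09:30, 18:45–19:00, 19:15–19:30.
Windows ≥ 90 min: (none).

none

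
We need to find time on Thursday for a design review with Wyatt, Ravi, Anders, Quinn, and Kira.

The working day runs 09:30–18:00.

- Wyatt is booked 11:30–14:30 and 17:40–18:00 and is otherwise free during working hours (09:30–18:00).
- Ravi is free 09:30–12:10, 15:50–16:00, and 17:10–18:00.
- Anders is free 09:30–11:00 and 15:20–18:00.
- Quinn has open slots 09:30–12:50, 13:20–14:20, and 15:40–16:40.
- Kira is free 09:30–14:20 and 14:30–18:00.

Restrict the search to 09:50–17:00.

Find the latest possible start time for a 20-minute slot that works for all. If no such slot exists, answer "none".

10:40

Wyatt free within 09:30–18:00: 09:30–11:30, 14:30–17:40.
Wyatt ∩ Ravi: 09:30–11:30, 15:50–16:00, 17:10–17:40.
Wyatt ∩ Ravi ∩ Anders: 09:30–11:00, 15:50–16:00, 17:10–17:40.
Wyatt ∩ Ravi ∩ Anders ∩ Quinn: 09:30–11:00, 15:50–16:00.
Wyatt ∩ Ravi ∩ Anders ∩ Quinn ∩ Kira: 09:30–11:00, 15:50–16:00.
Restricted to 09:50–17:00: 09:50–11:00, 15:50–16:00.
Windows ≥ 20 min: 09:50–11:00.
Latest start in the last window 09:50–11:00 is 11:00 − 20 min = 10:40.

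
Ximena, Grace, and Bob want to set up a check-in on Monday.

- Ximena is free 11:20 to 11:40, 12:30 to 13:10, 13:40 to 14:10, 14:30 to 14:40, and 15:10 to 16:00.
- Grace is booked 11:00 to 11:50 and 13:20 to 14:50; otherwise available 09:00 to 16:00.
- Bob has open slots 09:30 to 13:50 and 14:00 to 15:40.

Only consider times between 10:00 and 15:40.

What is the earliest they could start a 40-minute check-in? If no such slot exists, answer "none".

Grace free within 09:00–16:00: 09:00–11:00, 11:50–13:20, 14:50–16:00.
Ximena ∩ Grace: 12:30–13:10, 15:10–16:00.
Ximena ∩ Grace ∩ Bob: 12:30–13:10, 15:10–15:40.
Restricted to 10:00–15:40: 12:30–13:10, 15:10–15:40.
Windows ≥ 40 min: 12:30–13:10.
Earliest such window starts at 12:30.

12:30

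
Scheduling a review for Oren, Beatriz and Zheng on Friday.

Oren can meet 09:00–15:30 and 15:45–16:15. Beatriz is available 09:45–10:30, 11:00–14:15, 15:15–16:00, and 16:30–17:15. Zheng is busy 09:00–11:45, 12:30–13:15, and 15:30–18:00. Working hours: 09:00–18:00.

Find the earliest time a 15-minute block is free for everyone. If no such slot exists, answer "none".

11:45

Zheng free within 09:00–18:00: 11:45–12:30, 13:15–15:30.
Oren ∩ Beatriz: 09:45–10:30, 11:00–14:15, 15:15–15:30, 15:45–16:00.
Oren ∩ Beatriz ∩ Zheng: 11:45–12:30, 13:15–14:15, 15:15–15:30.
Windows ≥ 15 min: 11:45–12:30, 13:15–14:15, 15:15–15:30.
Earliest such window starts at 11:45.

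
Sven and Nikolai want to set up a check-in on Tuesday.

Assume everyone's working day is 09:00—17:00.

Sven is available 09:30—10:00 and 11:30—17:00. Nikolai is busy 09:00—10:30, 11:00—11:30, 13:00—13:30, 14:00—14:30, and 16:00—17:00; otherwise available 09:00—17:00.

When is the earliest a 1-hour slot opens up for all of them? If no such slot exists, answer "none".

Nikolai free within 09:00–17:00: 10:30–11:00, 11:30–13:00, 13:30–14:00, 14:30–16:00.
Sven ∩ Nikolai: 11:30–13:00, 13:30–14:00, 14:30–16:00.
Windows ≥ 60 min: 11:30–13:00, 14:30–16:00.
Earliest such window starts at 11:30.

11:30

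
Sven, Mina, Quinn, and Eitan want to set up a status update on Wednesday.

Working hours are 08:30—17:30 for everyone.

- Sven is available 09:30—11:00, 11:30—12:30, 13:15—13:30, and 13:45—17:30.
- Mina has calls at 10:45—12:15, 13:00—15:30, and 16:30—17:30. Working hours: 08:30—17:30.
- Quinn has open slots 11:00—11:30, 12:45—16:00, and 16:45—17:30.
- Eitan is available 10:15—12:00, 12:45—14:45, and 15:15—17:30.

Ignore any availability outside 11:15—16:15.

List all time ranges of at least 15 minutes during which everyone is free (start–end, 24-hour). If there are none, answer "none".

Mina free within 08:30–17:30: 08:30–10:45, 12:15–13:00, 15:30–16:30.
Sven ∩ Mina: 09:30–10:45, 12:15–12:30, 15:30–16:30.
Sven ∩ Mina ∩ Quinn: 15:30–16:00.
Sven ∩ Mina ∩ Quinn ∩ Eitan: 15:30–16:00.
Restricted to 11:15–16:15: 15:30–16:00.
Windows ≥ 15 min: 15:30–16:00.

15:30–16:00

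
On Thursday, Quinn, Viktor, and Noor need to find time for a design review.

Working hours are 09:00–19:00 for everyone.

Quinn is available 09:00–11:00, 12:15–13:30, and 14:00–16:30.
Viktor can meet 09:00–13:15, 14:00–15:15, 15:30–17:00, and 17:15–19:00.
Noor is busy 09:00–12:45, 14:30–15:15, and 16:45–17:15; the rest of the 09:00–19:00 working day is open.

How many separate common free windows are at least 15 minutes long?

3

Noor free within 09:00–19:00: 12:45–14:30, 15:15–16:45, 17:15–19:00.
Quinn ∩ Viktor: 09:00–11:00, 12:15–13:15, 14:00–15:15, 15:30–16:30.
Quinn ∩ Viktor ∩ Noor: 12:45–13:15, 14:00–14:30, 15:30–16:30.
Windows ≥ 15 min: 12:45–13:15, 14:00–14:30, 15:30–16:30.
That's 3 windows.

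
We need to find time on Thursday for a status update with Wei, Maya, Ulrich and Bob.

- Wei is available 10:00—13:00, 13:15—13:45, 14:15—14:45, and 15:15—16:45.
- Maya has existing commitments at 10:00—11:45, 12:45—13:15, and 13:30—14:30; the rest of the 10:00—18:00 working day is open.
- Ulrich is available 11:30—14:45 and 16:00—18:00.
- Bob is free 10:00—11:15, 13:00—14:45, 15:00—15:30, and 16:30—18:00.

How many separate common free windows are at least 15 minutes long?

3

Maya free within 10:00–18:00: 11:45–12:45, 13:15–13:30, 14:30–18:00.
Wei ∩ Maya: 11:45–12:45, 13:15–13:30, 14:30–14:45, 15:15–16:45.
Wei ∩ Maya ∩ Ulrich: 11:45–12:45, 13:15–13:30, 14:30–14:45, 16:00–16:45.
Wei ∩ Maya ∩ Ulrich ∩ Bob: 13:15–13:30, 14:30–14:45, 16:30–16:45.
Windows ≥ 15 min: 13:15–13:30, 14:30–14:45, 16:30–16:45.
That's 3 windows.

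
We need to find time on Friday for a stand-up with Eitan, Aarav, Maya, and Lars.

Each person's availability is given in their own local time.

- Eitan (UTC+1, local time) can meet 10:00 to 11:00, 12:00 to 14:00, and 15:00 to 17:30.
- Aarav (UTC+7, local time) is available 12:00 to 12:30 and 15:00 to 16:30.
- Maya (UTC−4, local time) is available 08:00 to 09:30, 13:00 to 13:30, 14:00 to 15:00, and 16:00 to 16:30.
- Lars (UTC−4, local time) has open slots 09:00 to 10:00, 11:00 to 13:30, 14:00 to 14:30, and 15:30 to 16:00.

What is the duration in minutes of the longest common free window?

0 minutes

Eitan → UTC: 09:00–10:00, 11:00–13:00, 14:00–16:30.
Aarav → UTC: 05:00–05:30, 08:00–09:30.
Maya → UTC: 12:00–13:30, 17:00–17:30, 18:00–19:00, 20:00–20:30.
Lars → UTC: 13:00–14:00, 15:00–17:30, 18:00–18:30, 19:30–20:00.
Eitan ∩ Aarav: 09:00–09:30.
Eitan ∩ Aarav ∩ Maya: (none).
Eitan ∩ Aarav ∩ Maya ∩ Lars: (none).
No common window.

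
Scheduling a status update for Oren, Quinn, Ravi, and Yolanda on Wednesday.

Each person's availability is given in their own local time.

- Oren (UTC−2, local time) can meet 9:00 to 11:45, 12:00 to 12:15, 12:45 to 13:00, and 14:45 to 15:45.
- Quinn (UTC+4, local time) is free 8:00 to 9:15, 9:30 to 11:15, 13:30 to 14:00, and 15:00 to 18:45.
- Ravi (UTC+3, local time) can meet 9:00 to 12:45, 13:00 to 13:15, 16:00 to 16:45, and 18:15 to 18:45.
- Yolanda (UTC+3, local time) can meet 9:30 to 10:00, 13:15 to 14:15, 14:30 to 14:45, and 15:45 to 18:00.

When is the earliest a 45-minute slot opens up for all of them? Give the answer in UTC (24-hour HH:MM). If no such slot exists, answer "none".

13:00

Oren → UTC: 11:00–13:45, 14:00–14:15, 14:45–15:00, 16:45–17:45.
Quinn → UTC: 04:00–05:15, 05:30–07:15, 09:30–10:00, 11:00–14:45.
Ravi → UTC: 06:00–09:45, 10:00–10:15, 13:00–13:45, 15:15–15:45.
Yolanda → UTC: 06:30–07:00, 10:15–11:15, 11:30–11:45, 12:45–15:00.
Oren ∩ Quinn: 11:00–13:45, 14:00–14:15.
Oren ∩ Quinn ∩ Ravi: 13:00–13:45.
Oren ∩ Quinn ∩ Ravi ∩ Yolanda: 13:00–13:45.
Windows ≥ 45 min: 13:00–13:45.
Earliest such window starts at 13:00.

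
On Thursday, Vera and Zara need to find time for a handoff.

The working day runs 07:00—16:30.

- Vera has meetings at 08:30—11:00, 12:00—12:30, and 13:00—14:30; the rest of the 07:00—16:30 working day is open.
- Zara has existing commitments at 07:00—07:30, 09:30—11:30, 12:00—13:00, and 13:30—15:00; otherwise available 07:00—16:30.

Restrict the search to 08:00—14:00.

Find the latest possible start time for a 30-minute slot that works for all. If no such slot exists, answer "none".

Vera free within 07:00–16:30: 07:00–08:30, 11:00–12:00, 12:30–13:00, 14:30–16:30.
Zara free within 07:00–16:30: 07:30–09:30, 11:30–12:00, 13:00–13:30, 15:00–16:30.
Vera ∩ Zara: 07:30–08:30, 11:30–12:00, 15:00–16:30.
Restricted to 08:00–14:00: 08:00–08:30, 11:30–12:00.
Windows ≥ 30 min: 08:00–08:30, 11:30–12:00.
Latest start in the last window 11:30–12:00 is 12:00 − 30 min = 11:30.

11:30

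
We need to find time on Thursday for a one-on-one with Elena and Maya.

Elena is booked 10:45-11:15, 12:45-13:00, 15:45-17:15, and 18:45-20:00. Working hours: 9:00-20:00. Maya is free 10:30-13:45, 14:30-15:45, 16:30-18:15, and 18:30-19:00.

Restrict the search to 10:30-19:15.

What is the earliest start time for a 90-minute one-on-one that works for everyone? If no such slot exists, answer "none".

Elena free within 09:00–20:00: 09:00–10:45, 11:15–12:45, 13:00–15:45, 17:15–18:45.
Elena ∩ Maya: 10:30–10:45, 11:15–12:45, 13:00–13:45, 14:30–15:45, 17:15–18:15, 18:30–18:45.
Restricted to 10:30–19:15: 10:30–10:45, 11:15–12:45, 13:00–13:45, 14:30–15:45, 17:15–18:15, 18:30–18:45.
Windows ≥ 90 min: 11:15–12:45.
Earliest such window starts at 11:15.

11:15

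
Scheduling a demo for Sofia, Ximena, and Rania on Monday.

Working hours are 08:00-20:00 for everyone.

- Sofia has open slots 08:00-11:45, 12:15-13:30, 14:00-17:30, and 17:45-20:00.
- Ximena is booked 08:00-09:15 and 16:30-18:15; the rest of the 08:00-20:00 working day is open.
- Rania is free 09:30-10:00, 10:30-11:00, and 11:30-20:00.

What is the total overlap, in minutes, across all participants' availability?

405 minutes

Ximena free within 08:00–20:00: 09:15–16:30, 18:15–20:00.
Sofia ∩ Ximena: 09:15–11:45, 12:15–13:30, 14:00–16:30, 18:15–20:00.
Sofia ∩ Ximena ∩ Rania: 09:30–10:00, 10:30–11:00, 11:30–11:45, 12:15–13:30, 14:00–16:30, 18:15–20:00.
Total common minutes: 30 + 30 + 15 + 75 + 150 + 105 = 405.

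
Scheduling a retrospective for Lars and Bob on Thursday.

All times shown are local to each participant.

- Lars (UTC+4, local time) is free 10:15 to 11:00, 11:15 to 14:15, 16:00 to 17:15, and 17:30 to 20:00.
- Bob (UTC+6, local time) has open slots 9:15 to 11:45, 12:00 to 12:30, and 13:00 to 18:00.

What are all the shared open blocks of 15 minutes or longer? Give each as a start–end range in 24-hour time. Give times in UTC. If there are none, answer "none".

06:15–06:30, 07:15–10:15

Lars → UTC: 06:15–07:00, 07:15–10:15, 12:00–13:15, 13:30–16:00.
Bob → UTC: 03:15–05:45, 06:00–06:30, 07:00–12:00.
Lars ∩ Bob: 06:15–06:30, 07:15–10:15.
Windows ≥ 15 min: 06:15–06:30, 07:15–10:15.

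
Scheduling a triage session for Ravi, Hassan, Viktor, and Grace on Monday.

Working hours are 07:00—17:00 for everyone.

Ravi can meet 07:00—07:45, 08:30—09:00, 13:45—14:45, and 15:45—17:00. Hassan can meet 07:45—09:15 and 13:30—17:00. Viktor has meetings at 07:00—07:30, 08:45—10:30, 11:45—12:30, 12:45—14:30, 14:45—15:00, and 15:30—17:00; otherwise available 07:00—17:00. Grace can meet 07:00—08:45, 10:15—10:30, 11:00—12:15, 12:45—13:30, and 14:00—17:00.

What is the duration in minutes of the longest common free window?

15 minutes

Viktor free within 07:00–17:00: 07:30–08:45, 10:30–11:45, 12:30–12:45, 14:30–14:45, 15:00–15:30.
Ravi ∩ Hassan: 08:30–09:00, 13:45–14:45, 15:45–17:00.
Ravi ∩ Hassan ∩ Viktor: 08:30–08:45, 14:30–14:45.
Ravi ∩ Hassan ∩ Viktor ∩ Grace: 08:30–08:45, 14:30–14:45.
Common window lengths: 15, 15 min; longest is 15.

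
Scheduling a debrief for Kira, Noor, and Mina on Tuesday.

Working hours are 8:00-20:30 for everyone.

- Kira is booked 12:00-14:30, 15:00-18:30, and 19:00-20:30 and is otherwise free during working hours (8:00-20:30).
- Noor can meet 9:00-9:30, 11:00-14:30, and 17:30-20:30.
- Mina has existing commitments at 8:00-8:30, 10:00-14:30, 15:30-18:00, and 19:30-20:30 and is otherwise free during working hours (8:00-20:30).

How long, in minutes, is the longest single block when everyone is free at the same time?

30 minutes

Kira free within 08:00–20:30: 08:00–12:00, 14:30–15:00, 18:30–19:00.
Mina free within 08:00–20:30: 08:30–10:00, 14:30–15:30, 18:00–19:30.
Kira ∩ Noor: 09:00–09:30, 11:00–12:00, 18:30–19:00.
Kira ∩ Noor ∩ Mina: 09:00–09:30, 18:30–19:00.
Common window lengths: 30, 30 min; longest is 30.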